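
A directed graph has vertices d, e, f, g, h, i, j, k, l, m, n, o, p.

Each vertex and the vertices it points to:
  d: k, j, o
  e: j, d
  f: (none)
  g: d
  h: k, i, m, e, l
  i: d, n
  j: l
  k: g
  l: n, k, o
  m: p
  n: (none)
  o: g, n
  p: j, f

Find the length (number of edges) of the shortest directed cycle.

3

For each vertex v, BFS finds the shortest path from v back to v.
The shortest such closed walk is o → g → d → o, length 3.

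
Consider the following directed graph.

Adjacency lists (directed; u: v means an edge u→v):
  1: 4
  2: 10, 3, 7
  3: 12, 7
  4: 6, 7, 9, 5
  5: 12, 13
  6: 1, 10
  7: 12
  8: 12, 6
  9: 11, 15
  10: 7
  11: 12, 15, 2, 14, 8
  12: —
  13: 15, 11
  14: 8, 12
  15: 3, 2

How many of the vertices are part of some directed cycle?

9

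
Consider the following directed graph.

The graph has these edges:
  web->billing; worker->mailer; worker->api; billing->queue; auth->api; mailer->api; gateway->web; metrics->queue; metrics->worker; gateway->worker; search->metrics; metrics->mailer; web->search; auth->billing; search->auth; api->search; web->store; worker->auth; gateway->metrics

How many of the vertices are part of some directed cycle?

6

A vertex is on a directed cycle iff it belongs to a strongly connected component of size ≥ 2 (or has a self-loop).
The vertices on cycles are {api, auth, mailer, search, worker, metrics} — 6 in total.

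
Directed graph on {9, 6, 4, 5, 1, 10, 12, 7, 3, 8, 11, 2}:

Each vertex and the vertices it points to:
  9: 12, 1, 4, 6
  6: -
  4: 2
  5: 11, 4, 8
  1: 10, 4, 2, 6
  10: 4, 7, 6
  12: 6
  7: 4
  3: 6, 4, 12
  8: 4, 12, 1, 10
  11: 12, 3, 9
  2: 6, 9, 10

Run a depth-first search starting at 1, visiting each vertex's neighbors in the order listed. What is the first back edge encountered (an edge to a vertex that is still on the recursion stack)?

9->1

DFS from 1 (visiting each vertex's neighbors in the order listed); mark gray on enter, black on exit:
1 gray
  10 gray
    4 gray
      2 gray
        6 gray
        6 black
        9 gray
          12 gray
            12→6: 6 black — skip
          12 black
          9→1: 1 is gray → back edge
First back edge: 9 → 1.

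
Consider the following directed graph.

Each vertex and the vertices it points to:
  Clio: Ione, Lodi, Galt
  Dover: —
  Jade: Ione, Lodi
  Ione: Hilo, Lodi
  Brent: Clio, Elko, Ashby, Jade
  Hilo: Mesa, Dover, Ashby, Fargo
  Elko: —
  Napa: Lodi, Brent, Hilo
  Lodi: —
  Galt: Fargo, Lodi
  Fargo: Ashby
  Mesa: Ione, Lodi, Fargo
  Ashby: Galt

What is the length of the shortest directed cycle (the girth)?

3

For each vertex v, BFS finds the shortest path from v back to v.
The shortest such closed walk is Hilo → Mesa → Ione → Hilo, length 3.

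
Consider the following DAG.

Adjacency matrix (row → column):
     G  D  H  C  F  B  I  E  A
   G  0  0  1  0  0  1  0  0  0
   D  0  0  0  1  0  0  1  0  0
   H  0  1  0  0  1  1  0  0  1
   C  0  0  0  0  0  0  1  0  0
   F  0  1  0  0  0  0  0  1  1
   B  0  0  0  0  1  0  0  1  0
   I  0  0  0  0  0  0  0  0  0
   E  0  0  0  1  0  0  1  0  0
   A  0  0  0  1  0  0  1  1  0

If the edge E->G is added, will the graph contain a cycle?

Adding E→G creates a cycle iff G can already reach E.
Path from G: G → B → E.
So G → … → E → G is a cycle.

Yes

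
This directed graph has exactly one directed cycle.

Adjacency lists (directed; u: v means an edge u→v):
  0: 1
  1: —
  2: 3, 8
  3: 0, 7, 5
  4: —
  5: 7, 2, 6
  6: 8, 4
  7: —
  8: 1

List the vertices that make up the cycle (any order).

2, 3, 5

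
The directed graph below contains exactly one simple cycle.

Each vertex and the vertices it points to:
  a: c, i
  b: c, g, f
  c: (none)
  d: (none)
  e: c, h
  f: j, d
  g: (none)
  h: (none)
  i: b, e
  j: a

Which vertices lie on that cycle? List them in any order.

DFS with gray/black marking from i:
i gray
  b gray
    c gray
    c black
    g gray
    g black
    f gray
      j gray
        a gray
          a→c: c black — skip
          a→i: i is gray → back edge
Back edge closes the cycle i → b → f → j → a → i; its vertices are {a, b, f, i, j}.

a, b, f, i, j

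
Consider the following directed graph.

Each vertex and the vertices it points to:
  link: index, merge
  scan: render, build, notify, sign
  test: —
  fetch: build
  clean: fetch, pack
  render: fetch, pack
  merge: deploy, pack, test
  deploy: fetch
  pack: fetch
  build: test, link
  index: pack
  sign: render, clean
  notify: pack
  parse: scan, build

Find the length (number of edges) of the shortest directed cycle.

5

For each vertex v, BFS finds the shortest path from v back to v.
The shortest such closed walk is build → link → merge → deploy → fetch → build, length 5.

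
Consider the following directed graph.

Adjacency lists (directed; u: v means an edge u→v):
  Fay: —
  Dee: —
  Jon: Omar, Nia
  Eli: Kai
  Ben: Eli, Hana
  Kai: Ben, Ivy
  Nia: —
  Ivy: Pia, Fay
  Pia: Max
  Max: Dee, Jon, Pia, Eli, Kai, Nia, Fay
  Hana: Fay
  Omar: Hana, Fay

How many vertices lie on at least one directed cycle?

6

A vertex is on a directed cycle iff it belongs to a strongly connected component of size ≥ 2 (or has a self-loop).
The vertices on cycles are {Ben, Eli, Ivy, Kai, Max, Pia} — 6 in total.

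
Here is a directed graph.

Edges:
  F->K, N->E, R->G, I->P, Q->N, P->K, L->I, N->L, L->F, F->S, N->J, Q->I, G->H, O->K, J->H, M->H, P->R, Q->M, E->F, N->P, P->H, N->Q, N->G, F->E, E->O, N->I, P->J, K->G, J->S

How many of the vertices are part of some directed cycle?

A vertex is on a directed cycle iff it belongs to a strongly connected component of size ≥ 2 (or has a self-loop).
The vertices on cycles are {E, F, N, Q} — 4 in total.

4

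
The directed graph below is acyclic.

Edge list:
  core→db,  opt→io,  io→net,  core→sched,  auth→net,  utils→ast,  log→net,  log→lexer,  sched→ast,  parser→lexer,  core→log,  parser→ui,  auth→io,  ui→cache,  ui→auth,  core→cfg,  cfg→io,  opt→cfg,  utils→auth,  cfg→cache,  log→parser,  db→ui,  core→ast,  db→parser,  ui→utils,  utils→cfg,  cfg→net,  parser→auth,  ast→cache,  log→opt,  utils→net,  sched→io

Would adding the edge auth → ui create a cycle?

Yes

Adding auth→ui creates a cycle iff ui can already reach auth.
Path from ui: ui → auth.
So ui → … → auth → ui is a cycle.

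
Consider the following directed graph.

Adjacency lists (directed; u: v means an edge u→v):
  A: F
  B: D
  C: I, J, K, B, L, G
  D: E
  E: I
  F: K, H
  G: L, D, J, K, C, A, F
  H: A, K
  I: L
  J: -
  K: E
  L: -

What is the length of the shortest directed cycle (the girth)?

For each vertex v, BFS finds the shortest path from v back to v.
The shortest such closed walk is C → G → C, length 2.

2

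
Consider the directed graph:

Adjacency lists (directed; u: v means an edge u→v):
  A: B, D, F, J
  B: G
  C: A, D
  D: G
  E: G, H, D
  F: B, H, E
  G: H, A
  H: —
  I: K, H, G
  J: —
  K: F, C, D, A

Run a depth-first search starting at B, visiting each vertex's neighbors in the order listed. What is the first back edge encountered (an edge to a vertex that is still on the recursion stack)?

DFS from B (visiting each vertex's neighbors in the order listed); mark gray on enter, black on exit:
B gray
  G gray
    H gray
    H black
    A gray
      A→B: B is gray → back edge
First back edge: A → B.

A→B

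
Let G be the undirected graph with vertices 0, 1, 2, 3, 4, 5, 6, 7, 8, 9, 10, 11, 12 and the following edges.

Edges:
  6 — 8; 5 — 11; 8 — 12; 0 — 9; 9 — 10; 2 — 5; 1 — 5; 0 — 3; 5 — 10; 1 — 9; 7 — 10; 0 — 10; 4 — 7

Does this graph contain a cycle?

DFS, tracking each vertex's parent; an edge to a visited non-parent vertex closes a cycle.
Start from 2:
visit 2 (parent –)
  visit 5 (parent 2)
    visit 1 (parent 5)
      1–5: parent, skip
      visit 9 (parent 1)
        9–1: parent, skip
        visit 0 (parent 9)
          0–9: parent, skip
          visit 10 (parent 0)
            10–9: 9 visited and ≠ parent → cycle
Cycle: 9 – 0 – 10 – 9.

Yes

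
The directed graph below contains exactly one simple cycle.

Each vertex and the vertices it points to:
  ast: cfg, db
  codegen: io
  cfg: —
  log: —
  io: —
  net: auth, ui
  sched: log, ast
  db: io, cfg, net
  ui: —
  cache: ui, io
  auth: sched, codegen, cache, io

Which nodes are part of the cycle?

db, ast, net, auth, sched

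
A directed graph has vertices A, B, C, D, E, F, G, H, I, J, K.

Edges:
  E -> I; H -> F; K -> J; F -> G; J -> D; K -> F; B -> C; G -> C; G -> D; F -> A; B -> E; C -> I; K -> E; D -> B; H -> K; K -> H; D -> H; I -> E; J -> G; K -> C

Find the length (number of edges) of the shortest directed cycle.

2

For each vertex v, BFS finds the shortest path from v back to v.
The shortest such closed walk is K → H → K, length 2.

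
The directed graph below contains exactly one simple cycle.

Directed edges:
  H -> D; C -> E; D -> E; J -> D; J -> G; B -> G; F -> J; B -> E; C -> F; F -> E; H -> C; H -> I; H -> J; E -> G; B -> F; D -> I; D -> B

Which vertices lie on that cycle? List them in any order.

B, D, F, J

DFS with gray/black marking from D:
D gray
  E gray
    G gray
    G black
  E black
  I gray
  I black
  B gray
    B→E: E black — skip
    F gray
      F→E: E black — skip
      J gray
        J→G: G black — skip
        J→D: D is gray → back edge
Back edge closes the cycle D → B → F → J → D; its vertices are {B, D, F, J}.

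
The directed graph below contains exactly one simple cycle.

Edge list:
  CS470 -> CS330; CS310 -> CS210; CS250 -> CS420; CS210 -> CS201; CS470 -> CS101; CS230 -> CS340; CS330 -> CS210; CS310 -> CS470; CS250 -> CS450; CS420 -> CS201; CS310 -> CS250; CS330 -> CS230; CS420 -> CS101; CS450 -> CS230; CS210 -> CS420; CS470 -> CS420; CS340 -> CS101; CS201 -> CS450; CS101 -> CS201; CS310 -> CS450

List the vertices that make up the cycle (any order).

DFS with gray/black marking from CS450:
CS450 gray
  CS230 gray
    CS340 gray
      CS101 gray
        CS201 gray
          CS201→CS450: CS450 is gray → back edge
Back edge closes the cycle CS450 → CS230 → CS340 → CS101 → CS201 → CS450; its vertices are {CS101, CS201, CS230, CS340, CS450}.

CS101, CS201, CS230, CS340, CS450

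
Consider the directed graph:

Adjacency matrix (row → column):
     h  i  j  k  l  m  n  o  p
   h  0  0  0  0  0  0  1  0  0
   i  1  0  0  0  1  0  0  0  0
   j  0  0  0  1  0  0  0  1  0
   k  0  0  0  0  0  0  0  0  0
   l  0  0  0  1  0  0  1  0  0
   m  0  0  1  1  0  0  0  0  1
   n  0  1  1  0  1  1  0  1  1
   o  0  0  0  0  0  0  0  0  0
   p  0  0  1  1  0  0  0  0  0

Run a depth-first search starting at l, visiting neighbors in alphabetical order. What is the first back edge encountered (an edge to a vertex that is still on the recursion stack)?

DFS from l (visiting neighbors in alphabetical order); mark gray on enter, black on exit:
l gray
  k gray
  k black
  n gray
    i gray
      h gray
        h→n: n is gray → back edge
First back edge: h → n.

h->n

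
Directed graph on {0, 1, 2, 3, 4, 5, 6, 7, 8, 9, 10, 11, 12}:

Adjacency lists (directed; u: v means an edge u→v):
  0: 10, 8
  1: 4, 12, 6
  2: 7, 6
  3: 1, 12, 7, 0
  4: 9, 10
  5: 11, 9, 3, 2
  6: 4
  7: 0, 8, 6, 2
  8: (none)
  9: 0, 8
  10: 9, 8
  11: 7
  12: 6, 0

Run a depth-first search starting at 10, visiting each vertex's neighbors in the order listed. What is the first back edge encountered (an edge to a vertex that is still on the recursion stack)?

0→10

DFS from 10 (visiting each vertex's neighbors in the order listed); mark gray on enter, black on exit:
10 gray
  9 gray
    0 gray
      0→10: 10 is gray → back edge
First back edge: 0 → 10.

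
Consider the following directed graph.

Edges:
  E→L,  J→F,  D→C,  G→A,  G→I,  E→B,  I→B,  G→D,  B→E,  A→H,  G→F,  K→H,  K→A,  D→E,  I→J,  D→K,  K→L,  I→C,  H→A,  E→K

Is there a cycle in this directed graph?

Yes

DFS with white/gray/black marking, starting from I:
I gray
  J gray
    F gray
    F black
  J black
  C gray
  C black
  B gray
    E gray
      K gray
        A gray
          H gray
            H→A: A is gray → back edge
Back edge found, so a cycle exists: A → H → A.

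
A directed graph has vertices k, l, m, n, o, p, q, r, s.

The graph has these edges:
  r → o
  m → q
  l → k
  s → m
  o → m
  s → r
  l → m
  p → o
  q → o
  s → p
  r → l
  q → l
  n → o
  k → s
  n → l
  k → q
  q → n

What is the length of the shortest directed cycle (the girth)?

For each vertex v, BFS finds the shortest path from v back to v.
The shortest such closed walk is l → m → q → l, length 3.

3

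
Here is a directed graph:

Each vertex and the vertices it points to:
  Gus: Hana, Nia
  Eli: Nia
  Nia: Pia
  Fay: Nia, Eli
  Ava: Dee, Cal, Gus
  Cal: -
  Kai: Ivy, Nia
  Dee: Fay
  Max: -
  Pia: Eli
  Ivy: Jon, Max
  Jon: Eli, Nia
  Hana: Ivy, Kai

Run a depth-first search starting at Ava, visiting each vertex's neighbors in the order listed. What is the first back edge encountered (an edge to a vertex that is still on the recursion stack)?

Eli->Nia

DFS from Ava (visiting each vertex's neighbors in the order listed); mark gray on enter, black on exit:
Ava gray
  Dee gray
    Fay gray
      Nia gray
        Pia gray
          Eli gray
            Eli→Nia: Nia is gray → back edge
First back edge: Eli → Nia.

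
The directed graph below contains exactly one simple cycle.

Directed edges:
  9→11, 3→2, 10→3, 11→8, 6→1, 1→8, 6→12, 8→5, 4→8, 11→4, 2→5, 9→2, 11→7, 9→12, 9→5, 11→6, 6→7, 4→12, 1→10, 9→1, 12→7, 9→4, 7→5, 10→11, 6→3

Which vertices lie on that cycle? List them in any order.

DFS with gray/black marking from 1:
1 gray
  10 gray
    11 gray
      6 gray
        12 gray
          7 gray
            5 gray
            5 black
          7 black
        12 black
        6→7: 7 black — skip
        6→1: 1 is gray → back edge
Back edge closes the cycle 1 → 10 → 11 → 6 → 1; its vertices are {1, 6, 10, 11}.

1, 6, 10, 11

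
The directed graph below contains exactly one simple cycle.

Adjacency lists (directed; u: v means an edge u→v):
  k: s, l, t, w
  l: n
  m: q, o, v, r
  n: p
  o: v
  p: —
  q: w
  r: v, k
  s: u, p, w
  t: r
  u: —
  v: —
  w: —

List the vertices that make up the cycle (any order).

DFS with gray/black marking from r:
r gray
  v gray
  v black
  k gray
    s gray
      u gray
      u black
      p gray
      p black
      w gray
      w black
    s black
    l gray
      n gray
        n→p: p black — skip
      n black
    l black
    t gray
      t→r: r is gray → back edge
Back edge closes the cycle r → k → t → r; its vertices are {k, r, t}.

k, r, t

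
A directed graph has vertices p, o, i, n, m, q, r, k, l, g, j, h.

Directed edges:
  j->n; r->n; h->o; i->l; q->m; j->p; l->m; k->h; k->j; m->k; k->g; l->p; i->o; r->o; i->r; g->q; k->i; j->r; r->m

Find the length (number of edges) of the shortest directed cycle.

For each vertex v, BFS finds the shortest path from v back to v.
The shortest such closed walk is k → g → q → m → k, length 4.

4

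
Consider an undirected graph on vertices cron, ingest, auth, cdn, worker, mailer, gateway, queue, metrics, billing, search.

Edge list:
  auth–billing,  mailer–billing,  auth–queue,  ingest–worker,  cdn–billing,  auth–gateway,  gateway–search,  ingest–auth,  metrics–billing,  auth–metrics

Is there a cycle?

Yes

DFS, tracking each vertex's parent; an edge to a visited non-parent vertex closes a cycle.
Start from billing:
visit billing (parent –)
  visit auth (parent billing)
    auth–billing: parent, skip
    visit metrics (parent auth)
      metrics–billing: billing visited and ≠ parent → cycle
Cycle: billing – auth – metrics – billing.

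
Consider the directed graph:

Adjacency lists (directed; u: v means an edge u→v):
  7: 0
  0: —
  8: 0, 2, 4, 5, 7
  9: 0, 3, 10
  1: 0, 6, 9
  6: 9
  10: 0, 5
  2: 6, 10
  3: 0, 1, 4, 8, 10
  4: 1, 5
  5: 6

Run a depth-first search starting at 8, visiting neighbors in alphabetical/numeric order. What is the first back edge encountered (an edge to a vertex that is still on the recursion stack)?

1→6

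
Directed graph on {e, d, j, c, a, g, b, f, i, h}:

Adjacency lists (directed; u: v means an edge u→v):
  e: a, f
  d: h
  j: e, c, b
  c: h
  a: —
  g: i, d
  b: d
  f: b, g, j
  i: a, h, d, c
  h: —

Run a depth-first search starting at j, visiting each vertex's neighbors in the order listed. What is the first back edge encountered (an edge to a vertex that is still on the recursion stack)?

f->j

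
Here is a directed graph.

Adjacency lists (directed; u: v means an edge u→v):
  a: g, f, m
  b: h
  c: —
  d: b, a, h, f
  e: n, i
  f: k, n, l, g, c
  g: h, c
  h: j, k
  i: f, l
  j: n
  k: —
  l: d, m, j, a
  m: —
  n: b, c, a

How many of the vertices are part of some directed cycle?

9

A vertex is on a directed cycle iff it belongs to a strongly connected component of size ≥ 2 (or has a self-loop).
The vertices on cycles are {a, b, d, f, g, h, j, l, n} — 9 in total.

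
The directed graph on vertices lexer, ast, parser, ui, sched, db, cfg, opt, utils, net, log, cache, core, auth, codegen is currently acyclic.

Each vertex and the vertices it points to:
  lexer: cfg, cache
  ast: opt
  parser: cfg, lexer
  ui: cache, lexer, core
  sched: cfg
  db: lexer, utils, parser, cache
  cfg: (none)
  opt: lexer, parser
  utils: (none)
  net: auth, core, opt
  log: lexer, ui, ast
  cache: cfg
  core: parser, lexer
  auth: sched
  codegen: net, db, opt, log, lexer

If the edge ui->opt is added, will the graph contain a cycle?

Adding ui→opt creates a cycle iff opt can already reach ui.
Explore from opt: no path reaches ui. The graph stays acyclic.

No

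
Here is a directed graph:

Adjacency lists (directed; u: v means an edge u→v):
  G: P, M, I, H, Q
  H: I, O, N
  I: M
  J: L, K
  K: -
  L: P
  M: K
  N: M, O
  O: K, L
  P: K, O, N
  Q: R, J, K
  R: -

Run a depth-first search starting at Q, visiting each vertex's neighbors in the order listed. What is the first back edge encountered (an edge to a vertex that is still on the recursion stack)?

DFS from Q (visiting each vertex's neighbors in the order listed); mark gray on enter, black on exit:
Q gray
  R gray
  R black
  J gray
    L gray
      P gray
        K gray
        K black
        O gray
          O→K: K black — skip
          O→L: L is gray → back edge
First back edge: O → L.

O->L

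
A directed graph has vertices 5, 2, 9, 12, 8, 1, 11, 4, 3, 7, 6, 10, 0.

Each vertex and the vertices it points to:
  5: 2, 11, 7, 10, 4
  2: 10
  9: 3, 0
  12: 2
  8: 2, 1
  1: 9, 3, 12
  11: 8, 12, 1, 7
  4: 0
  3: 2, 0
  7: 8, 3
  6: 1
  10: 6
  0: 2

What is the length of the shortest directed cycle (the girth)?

5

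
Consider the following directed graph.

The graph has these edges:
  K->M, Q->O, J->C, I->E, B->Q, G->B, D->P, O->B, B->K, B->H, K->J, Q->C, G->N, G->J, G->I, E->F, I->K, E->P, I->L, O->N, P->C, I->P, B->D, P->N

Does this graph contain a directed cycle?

DFS with white/gray/black marking, starting from H:
H gray
H black
B gray
  B→H: H black — skip
  K gray
    M gray
    M black
    J gray
      C gray
      C black
    J black
  K black
  Q gray
    Q→C: C black — skip
    O gray
      O→B: B is gray → back edge
Back edge found, so a cycle exists: B → Q → O → B.

Yes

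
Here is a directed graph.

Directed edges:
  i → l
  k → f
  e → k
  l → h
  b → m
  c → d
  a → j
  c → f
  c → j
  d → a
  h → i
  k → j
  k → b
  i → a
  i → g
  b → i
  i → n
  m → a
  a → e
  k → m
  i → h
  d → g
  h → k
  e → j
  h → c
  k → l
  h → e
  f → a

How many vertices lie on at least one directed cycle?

11

A vertex is on a directed cycle iff it belongs to a strongly connected component of size ≥ 2 (or has a self-loop).
The vertices on cycles are {a, b, c, d, e, f, h, i, k, l, m} — 11 in total.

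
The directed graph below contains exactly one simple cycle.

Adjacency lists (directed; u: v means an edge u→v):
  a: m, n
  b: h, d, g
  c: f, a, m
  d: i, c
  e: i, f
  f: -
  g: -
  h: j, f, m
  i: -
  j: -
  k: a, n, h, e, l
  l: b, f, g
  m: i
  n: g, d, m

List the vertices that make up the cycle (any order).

a, c, d, n

DFS with gray/black marking from a:
a gray
  m gray
    i gray
    i black
  m black
  n gray
    g gray
    g black
    d gray
      d→i: i black — skip
      c gray
        f gray
        f black
        c→a: a is gray → back edge
Back edge closes the cycle a → n → d → c → a; its vertices are {a, c, d, n}.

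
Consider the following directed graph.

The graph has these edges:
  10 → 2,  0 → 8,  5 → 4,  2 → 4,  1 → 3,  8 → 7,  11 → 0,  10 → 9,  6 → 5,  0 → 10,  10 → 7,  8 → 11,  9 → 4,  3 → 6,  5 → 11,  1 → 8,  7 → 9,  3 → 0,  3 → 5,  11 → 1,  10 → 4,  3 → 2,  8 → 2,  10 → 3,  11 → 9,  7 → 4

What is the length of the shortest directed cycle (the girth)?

3

For each vertex v, BFS finds the shortest path from v back to v.
The shortest such closed walk is 1 → 8 → 11 → 1, length 3.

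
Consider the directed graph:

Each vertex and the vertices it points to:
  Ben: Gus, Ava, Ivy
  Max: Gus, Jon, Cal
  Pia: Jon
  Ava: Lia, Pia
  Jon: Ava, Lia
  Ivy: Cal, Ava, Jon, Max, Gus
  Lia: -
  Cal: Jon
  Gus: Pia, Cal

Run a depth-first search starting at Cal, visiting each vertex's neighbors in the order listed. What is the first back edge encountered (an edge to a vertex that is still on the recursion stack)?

DFS from Cal (visiting each vertex's neighbors in the order listed); mark gray on enter, black on exit:
Cal gray
  Jon gray
    Ava gray
      Lia gray
      Lia black
      Pia gray
        Pia→Jon: Jon is gray → back edge
First back edge: Pia → Jon.

Pia->Jon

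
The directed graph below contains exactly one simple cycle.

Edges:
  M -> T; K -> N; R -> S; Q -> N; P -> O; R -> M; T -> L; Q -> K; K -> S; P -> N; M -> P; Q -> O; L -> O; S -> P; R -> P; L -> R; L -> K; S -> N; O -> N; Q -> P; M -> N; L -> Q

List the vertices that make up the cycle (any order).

L, M, R, T

DFS with gray/black marking from L:
L gray
  O gray
    N gray
    N black
  O black
  Q gray
    K gray
      K→N: N black — skip
      S gray
        P gray
          P→N: N black — skip
          P→O: O black — skip
        P black
        S→N: N black — skip
      S black
    K black
    Q→P: P black — skip
    Q→N: N black — skip
    Q→O: O black — skip
  Q black
  L→K: K black — skip
  R gray
    R→S: S black — skip
    M gray
      T gray
        T→L: L is gray → back edge
Back edge closes the cycle L → R → M → T → L; its vertices are {L, M, R, T}.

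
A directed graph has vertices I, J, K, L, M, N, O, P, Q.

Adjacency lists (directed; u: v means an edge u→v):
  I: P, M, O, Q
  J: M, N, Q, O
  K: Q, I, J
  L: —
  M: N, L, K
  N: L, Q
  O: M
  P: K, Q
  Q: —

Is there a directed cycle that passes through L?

No

L lies on a cycle iff there is a path from L back to itself.
Exploring from L, it never reaches itself; equivalently, its strongly connected component is a singleton.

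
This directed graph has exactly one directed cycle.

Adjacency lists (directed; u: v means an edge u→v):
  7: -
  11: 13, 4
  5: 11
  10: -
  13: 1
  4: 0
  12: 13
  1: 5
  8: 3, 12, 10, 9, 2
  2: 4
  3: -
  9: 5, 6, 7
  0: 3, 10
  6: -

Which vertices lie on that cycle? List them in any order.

DFS with gray/black marking from 5:
5 gray
  11 gray
    13 gray
      1 gray
        1→5: 5 is gray → back edge
Back edge closes the cycle 5 → 11 → 13 → 1 → 5; its vertices are {1, 5, 11, 13}.

1, 5, 11, 13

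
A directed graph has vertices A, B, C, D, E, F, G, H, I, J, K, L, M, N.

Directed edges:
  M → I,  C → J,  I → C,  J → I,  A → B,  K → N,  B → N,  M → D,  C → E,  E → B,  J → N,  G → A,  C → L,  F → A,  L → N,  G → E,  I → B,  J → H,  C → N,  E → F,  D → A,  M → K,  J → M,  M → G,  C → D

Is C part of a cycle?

Yes

C is on a cycle iff C can reach itself via ≥1 edge.
C → J → I → C — yes.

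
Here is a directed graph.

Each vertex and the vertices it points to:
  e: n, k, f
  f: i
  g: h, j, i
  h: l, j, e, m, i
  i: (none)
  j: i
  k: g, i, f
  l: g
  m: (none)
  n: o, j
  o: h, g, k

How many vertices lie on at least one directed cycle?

7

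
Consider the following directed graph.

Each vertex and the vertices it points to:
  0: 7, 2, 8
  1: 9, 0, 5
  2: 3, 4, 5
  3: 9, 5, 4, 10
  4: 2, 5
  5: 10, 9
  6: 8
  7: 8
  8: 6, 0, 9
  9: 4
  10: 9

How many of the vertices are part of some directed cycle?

A vertex is on a directed cycle iff it belongs to a strongly connected component of size ≥ 2 (or has a self-loop).
The vertices on cycles are {0, 2, 3, 4, 5, 6, 7, 8, 9, 10} — 10 in total.

10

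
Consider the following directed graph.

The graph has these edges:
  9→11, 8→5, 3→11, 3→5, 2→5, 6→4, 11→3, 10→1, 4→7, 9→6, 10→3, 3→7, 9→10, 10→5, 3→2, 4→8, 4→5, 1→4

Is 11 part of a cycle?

11 is on a cycle iff 11 can reach itself via ≥1 edge.
11 → 3 → 11 — yes.

Yes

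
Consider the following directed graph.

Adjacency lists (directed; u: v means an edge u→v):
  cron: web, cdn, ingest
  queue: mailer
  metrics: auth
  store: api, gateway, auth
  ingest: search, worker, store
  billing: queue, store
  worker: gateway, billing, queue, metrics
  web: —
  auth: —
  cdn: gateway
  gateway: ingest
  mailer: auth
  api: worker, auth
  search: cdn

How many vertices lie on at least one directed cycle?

8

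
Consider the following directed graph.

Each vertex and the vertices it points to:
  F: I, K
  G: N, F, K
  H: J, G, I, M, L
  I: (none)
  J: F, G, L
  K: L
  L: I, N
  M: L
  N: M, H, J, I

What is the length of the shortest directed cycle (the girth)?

3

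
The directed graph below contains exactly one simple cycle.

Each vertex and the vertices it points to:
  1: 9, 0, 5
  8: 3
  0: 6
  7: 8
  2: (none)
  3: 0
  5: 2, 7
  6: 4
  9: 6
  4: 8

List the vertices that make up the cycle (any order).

0, 3, 4, 6, 8

DFS with gray/black marking from 0:
0 gray
  6 gray
    4 gray
      8 gray
        3 gray
          3→0: 0 is gray → back edge
Back edge closes the cycle 0 → 6 → 4 → 8 → 3 → 0; its vertices are {0, 3, 4, 6, 8}.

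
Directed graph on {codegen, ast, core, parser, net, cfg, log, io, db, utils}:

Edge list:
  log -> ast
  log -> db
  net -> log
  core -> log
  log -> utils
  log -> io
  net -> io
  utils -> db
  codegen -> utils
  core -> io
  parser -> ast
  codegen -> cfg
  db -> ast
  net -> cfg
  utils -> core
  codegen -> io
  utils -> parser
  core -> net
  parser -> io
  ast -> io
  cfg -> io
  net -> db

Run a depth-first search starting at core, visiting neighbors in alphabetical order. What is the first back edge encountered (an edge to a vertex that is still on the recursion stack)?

DFS from core (visiting neighbors in alphabetical order); mark gray on enter, black on exit:
core gray
  io gray
  io black
  log gray
    ast gray
      ast→io: io black — skip
    ast black
    db gray
      db→ast: ast black — skip
    db black
    log→io: io black — skip
    utils gray
      utils→core: core is gray → back edge
First back edge: utils → core.

utils→core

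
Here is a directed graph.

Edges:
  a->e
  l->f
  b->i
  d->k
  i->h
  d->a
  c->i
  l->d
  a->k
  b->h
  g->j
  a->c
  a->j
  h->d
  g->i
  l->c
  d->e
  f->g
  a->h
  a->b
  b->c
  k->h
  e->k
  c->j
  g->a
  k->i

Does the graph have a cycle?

Yes

DFS with white/gray/black marking, starting from g:
g gray
  i gray
    h gray
      d gray
        a gray
          b gray
            b→h: h is gray → back edge
Back edge found, so a cycle exists: h → d → a → b → h.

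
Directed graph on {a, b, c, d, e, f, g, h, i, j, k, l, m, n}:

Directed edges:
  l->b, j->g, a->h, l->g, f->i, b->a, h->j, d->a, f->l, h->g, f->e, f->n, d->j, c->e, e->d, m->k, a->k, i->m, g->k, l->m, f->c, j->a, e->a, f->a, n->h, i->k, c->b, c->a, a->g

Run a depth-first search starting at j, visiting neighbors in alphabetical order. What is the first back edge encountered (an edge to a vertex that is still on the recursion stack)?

DFS from j (visiting neighbors in alphabetical order); mark gray on enter, black on exit:
j gray
  a gray
    g gray
      k gray
      k black
    g black
    h gray
      h→g: g black — skip
      h→j: j is gray → back edge
First back edge: h → j.

h→j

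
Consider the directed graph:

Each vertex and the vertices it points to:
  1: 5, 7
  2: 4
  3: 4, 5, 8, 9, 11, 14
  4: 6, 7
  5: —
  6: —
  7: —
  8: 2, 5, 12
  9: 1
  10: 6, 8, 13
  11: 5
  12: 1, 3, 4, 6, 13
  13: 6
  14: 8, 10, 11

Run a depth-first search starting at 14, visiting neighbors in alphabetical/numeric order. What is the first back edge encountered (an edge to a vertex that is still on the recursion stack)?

3->8

DFS from 14 (visiting neighbors in alphabetical/numeric order); mark gray on enter, black on exit:
14 gray
  8 gray
    2 gray
      4 gray
        6 gray
        6 black
        7 gray
        7 black
      4 black
    2 black
    5 gray
    5 black
    12 gray
      1 gray
        1→5: 5 black — skip
        1→7: 7 black — skip
      1 black
      3 gray
        3→4: 4 black — skip
        3→5: 5 black — skip
        3→8: 8 is gray → back edge
First back edge: 3 → 8.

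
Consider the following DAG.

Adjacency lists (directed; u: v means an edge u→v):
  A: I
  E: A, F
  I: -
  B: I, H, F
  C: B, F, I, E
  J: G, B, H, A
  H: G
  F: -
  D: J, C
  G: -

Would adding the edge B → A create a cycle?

No

Adding B→A creates a cycle iff A can already reach B.
Explore from A: no path reaches B. The graph stays acyclic.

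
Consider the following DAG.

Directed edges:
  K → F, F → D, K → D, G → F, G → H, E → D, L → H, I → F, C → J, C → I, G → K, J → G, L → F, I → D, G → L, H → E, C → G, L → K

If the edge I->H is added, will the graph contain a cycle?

No

Adding I→H creates a cycle iff H can already reach I.
Explore from H: no path reaches I. The graph stays acyclic.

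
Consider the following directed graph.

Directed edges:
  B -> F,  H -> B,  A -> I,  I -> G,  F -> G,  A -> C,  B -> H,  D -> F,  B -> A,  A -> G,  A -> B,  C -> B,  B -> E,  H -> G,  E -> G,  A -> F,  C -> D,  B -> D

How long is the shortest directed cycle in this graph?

2

For each vertex v, BFS finds the shortest path from v back to v.
The shortest such closed walk is A → B → A, length 2.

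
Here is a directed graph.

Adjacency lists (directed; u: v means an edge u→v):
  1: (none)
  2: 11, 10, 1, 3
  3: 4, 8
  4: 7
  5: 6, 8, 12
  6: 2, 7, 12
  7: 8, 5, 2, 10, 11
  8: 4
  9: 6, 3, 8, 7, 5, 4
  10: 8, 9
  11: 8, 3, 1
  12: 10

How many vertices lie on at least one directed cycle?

A vertex is on a directed cycle iff it belongs to a strongly connected component of size ≥ 2 (or has a self-loop).
The vertices on cycles are {2, 3, 4, 5, 6, 7, 8, 9, 10, 11, 12} — 11 in total.

11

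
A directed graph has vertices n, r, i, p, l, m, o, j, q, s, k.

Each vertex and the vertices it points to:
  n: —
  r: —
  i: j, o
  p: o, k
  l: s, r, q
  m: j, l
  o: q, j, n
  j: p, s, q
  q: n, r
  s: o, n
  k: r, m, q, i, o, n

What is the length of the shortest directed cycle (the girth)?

3

For each vertex v, BFS finds the shortest path from v back to v.
The shortest such closed walk is p → o → j → p, length 3.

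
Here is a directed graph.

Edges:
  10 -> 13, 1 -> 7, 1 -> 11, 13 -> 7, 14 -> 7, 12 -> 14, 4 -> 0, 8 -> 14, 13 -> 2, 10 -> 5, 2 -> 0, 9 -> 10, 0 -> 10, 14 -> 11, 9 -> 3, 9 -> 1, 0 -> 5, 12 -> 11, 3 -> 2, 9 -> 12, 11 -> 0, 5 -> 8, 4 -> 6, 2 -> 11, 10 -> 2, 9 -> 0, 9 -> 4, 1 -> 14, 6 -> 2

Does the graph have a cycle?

DFS with white/gray/black marking, starting from 12:
12 gray
  14 gray
    7 gray
    7 black
    11 gray
      0 gray
        10 gray
          13 gray
            2 gray
              2→0: 0 is gray → back edge
Back edge found, so a cycle exists: 0 → 10 → 13 → 2 → 0.

Yes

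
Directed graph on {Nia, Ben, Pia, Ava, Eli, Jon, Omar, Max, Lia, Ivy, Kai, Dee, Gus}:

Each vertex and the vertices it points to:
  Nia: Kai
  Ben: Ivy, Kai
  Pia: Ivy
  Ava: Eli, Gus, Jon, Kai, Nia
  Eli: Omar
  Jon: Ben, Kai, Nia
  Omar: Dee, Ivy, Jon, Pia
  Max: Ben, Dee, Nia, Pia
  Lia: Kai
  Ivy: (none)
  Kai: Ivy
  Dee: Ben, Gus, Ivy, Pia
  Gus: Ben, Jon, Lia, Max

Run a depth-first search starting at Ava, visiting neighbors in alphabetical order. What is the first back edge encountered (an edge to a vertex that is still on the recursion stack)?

DFS from Ava (visiting neighbors in alphabetical order); mark gray on enter, black on exit:
Ava gray
  Eli gray
    Omar gray
      Dee gray
        Ben gray
          Ivy gray
          Ivy black
          Kai gray
            Kai→Ivy: Ivy black — skip
          Kai black
        Ben black
        Gus gray
          Gus→Ben: Ben black — skip
          Jon gray
            Jon→Ben: Ben black — skip
            Jon→Kai: Kai black — skip
            Nia gray
              Nia→Kai: Kai black — skip
            Nia black
          Jon black
          Lia gray
            Lia→Kai: Kai black — skip
          Lia black
          Max gray
            Max→Ben: Ben black — skip
            Max→Dee: Dee is gray → back edge
First back edge: Max → Dee.

Max→Dee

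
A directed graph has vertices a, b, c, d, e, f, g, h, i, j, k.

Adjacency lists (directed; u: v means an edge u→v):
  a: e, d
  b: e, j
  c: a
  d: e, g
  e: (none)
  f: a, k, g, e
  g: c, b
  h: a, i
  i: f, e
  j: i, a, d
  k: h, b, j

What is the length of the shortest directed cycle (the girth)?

For each vertex v, BFS finds the shortest path from v back to v.
The shortest such closed walk is f → k → j → i → f, length 4.

4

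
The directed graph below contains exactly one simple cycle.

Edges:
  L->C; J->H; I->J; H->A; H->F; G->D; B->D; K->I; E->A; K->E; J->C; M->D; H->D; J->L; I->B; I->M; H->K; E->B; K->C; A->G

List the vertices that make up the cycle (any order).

H, I, J, K

DFS with gray/black marking from H:
H gray
  A gray
    G gray
      D gray
      D black
    G black
  A black
  H→D: D black — skip
  F gray
  F black
  K gray
    E gray
      E→A: A black — skip
      B gray
        B→D: D black — skip
      B black
    E black
    I gray
      J gray
        L gray
          C gray
          C black
        L black
        J→C: C black — skip
        J→H: H is gray → back edge
Back edge closes the cycle H → K → I → J → H; its vertices are {H, I, J, K}.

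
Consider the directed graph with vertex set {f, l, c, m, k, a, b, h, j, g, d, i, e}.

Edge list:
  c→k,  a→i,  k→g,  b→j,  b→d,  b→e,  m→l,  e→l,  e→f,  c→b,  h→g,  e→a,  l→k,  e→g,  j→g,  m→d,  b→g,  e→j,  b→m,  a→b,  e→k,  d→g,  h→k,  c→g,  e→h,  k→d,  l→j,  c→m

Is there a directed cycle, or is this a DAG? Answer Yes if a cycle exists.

Yes

DFS with white/gray/black marking, starting from a:
a gray
  b gray
    e gray
      e→a: a is gray → back edge
Back edge found, so a cycle exists: a → b → e → a.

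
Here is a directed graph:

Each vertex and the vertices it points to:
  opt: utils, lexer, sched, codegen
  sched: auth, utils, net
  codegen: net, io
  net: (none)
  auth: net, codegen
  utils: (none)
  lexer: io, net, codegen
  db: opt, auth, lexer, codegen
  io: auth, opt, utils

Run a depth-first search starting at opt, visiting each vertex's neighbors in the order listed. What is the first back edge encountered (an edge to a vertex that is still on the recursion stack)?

DFS from opt (visiting each vertex's neighbors in the order listed); mark gray on enter, black on exit:
opt gray
  utils gray
  utils black
  lexer gray
    io gray
      auth gray
        net gray
        net black
        codegen gray
          codegen→net: net black — skip
          codegen→io: io is gray → back edge
First back edge: codegen → io.

codegen->io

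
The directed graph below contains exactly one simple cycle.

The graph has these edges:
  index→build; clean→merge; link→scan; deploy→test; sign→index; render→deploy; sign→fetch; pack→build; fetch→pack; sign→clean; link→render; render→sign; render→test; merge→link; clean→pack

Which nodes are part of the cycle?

link, sign, clean, merge, render

DFS with gray/black marking from link:
link gray
  scan gray
  scan black
  render gray
    sign gray
      index gray
        build gray
        build black
      index black
      fetch gray
        pack gray
          pack→build: build black — skip
        pack black
      fetch black
      clean gray
        merge gray
          merge→link: link is gray → back edge
Back edge closes the cycle link → render → sign → clean → merge → link; its vertices are {link, sign, clean, merge, render}.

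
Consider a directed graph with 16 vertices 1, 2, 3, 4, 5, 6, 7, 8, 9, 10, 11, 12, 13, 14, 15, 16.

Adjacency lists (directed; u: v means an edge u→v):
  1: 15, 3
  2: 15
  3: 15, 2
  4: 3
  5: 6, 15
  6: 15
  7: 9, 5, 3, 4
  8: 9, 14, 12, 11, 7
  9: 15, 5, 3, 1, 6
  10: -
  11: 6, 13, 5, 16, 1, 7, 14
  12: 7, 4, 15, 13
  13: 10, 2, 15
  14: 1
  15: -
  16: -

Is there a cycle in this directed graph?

DFS with white/gray/black marking, starting from 14:
14 gray
  1 gray
    15 gray
    15 black
    3 gray
      3→15: 15 black — skip
      2 gray
        2→15: 15 black — skip
      2 black
    3 black
  1 black
14 black
4 gray
  4→3: 3 black — skip
4 black
5 gray
  6 gray
    6→15: 15 black — skip
  6 black
  5→15: 15 black — skip
5 black
7 gray
  9 gray
    9→15: 15 black — skip
    9→5: 5 black — skip
    9→3: 3 black — skip
    9→1: 1 black — skip
    9→6: 6 black — skip
  9 black
  7→5: 5 black — skip
  7→3: 3 black — skip
  7→4: 4 black — skip
7 black
8 gray
  8→9: 9 black — skip
  8→14: 14 black — skip
  12 gray
    12→7: 7 black — skip
    12→4: 4 black — skip
    12→15: 15 black — skip
    13 gray
      10 gray
      10 black
      13→2: 2 black — skip
      13→15: 15 black — skip
    13 black
  12 black
  11 gray
    11→6: 6 black — skip
    11→13: 13 black — skip
    11→5: 5 black — skip
    16 gray
    16 black
    11→1: 1 black — skip
    11→7: 7 black — skip
    11→14: 14 black — skip
  11 black
  8→7: 7 black — skip
8 black
Every edge goes to a white or black vertex — no back edge, so the graph is acyclic.

No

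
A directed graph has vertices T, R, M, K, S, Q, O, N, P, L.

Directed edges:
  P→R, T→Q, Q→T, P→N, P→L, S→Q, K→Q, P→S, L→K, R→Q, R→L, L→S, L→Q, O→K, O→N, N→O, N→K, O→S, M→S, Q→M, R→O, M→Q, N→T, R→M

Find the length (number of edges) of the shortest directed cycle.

2

For each vertex v, BFS finds the shortest path from v back to v.
The shortest such closed walk is N → O → N, length 2.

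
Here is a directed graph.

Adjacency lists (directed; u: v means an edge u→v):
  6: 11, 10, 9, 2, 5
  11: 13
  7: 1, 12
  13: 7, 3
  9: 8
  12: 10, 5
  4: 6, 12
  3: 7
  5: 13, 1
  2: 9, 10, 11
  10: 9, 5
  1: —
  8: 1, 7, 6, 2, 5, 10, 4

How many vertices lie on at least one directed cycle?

12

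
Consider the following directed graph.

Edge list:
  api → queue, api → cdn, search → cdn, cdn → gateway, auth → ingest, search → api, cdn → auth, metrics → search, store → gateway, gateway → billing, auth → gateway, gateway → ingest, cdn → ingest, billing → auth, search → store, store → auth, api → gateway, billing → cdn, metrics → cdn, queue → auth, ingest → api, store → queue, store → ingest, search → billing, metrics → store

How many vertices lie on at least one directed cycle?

A vertex is on a directed cycle iff it belongs to a strongly connected component of size ≥ 2 (or has a self-loop).
The vertices on cycles are {api, cdn, auth, queue, ingest, billing, gateway} — 7 in total.

7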